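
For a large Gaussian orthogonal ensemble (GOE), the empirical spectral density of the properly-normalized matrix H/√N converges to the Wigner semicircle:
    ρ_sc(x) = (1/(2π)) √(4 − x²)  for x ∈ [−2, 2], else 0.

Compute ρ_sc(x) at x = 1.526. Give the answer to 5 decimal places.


ρ_sc(x) = (1/(2π)) √(4 − x²). With x = 1.526:
  4 − x² = 4 − (1.526)² = 4 − 2.328676 = 1.671324.
  √(4 − x²) = 1.292797.
  1/(2π) = 0.159155.
  ρ_sc(1.526) = 0.159155 · 1.292797 = 0.205755.

Rounded to 5 decimal places: ρ_sc(1.526) ≈ 0.20576.


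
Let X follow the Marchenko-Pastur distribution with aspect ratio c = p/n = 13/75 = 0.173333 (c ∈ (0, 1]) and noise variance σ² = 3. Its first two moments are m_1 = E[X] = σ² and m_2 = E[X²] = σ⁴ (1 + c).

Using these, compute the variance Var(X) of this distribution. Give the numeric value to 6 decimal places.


m_1 = E[X] = σ² = 3, so m_1² = 9.
m_2 = E[X²] = σ⁴ (1 + c) = 9 · (1 + 0.173333) = 9 · 1.173333 = 10.560000.
(Note m_2 − m_1² simplifies to c · σ⁴ = 0.173333 · 9.)

Var(X) = m_2 − m_1² = 10.560000 − 9 = 1.560000.


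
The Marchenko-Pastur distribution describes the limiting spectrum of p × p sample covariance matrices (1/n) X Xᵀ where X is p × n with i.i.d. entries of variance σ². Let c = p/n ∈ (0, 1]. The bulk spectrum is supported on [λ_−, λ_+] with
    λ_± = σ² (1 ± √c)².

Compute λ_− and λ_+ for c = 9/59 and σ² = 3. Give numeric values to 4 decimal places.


c = 9/59 = 0.152542; √c = 0.390567.
λ_− = σ² (1 − √c)² = 3 · (1 − 0.390567)² = 3 · (0.609433)² = 1.114227.
λ_+ = σ² (1 + √c)² = 3 · (1 + 0.390567)² = 3 · (1.390567)² = 5.801028.

Rounded to 4 decimal places: λ_− ≈ 1.1142, λ_+ ≈ 5.8010.


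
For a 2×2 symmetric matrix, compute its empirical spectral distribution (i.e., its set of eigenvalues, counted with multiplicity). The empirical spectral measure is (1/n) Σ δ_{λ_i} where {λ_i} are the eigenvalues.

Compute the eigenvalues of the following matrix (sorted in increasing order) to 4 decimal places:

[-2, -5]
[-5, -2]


Since M is real symmetric, both eigenvalues are real; they are the roots of det(λI − M) = λ² − (tr M) λ + det M.
tr M = -2 + (-2) = -4.
det M = (-2)·(-2) − (-5)² = 4 − 25 = -21.
Characteristic polynomial: λ² + 4λ − 21 = 0.
Discriminant Δ = (tr M)² − 4·det M = 16 − (-84) = 100; √Δ = 10.000000.
λ = (tr M ± √Δ)/2 = (-4 ± 10.000000)/2, giving (tr M − √Δ)/2 = -7.0000 and (tr M + √Δ)/2 = 3.0000.

Eigenvalues sorted in increasing order: [-7.0000, 3.0000].


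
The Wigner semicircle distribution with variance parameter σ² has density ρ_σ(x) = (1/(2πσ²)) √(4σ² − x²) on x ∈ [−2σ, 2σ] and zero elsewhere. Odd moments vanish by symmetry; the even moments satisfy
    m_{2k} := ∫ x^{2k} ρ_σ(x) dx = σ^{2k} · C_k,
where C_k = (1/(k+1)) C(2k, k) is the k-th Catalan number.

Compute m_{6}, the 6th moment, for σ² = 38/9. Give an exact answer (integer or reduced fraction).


By the scaled semicircle moment identity, m_{2k} = σ^{2k} · C_k with k = 3.
C_3 = (1/(k+1)) · C(2k, k) = (1/4) · C(6, 3) = (1/4) · 20 = 5.
σ^{2k} = (σ²)^k = (38/9)^3 = 54872/729.

Therefore m_{6} = σ^{6} · C_3 = (54872/729) · 5 = 274360/729.


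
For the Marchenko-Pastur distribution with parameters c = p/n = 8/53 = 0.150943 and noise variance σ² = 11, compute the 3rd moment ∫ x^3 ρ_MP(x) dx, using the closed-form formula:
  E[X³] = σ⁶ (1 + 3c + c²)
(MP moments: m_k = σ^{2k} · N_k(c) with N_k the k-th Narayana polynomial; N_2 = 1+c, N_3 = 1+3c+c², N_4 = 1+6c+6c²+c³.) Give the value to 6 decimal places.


E[X³] = σ⁶ (1 + 3c + c²) (third MP moment). With σ² = 11 (so σ⁶ = 1331) and c = 8/53 = 0.150943: E[X³] = 1331 · (1 + 3·0.150943 + (0.150943)²) = 1331 · 1.475614.

So E[X^3] = 1964.042364.


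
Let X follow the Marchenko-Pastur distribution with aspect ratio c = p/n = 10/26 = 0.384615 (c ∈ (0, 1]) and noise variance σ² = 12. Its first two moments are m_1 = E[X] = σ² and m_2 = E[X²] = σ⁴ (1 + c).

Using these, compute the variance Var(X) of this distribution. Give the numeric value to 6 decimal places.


m_1 = E[X] = σ² = 12, so m_1² = 144.
m_2 = E[X²] = σ⁴ (1 + c) = 144 · (1 + 0.384615) = 144 · 1.384615 = 199.384615.
(Note m_2 − m_1² simplifies to c · σ⁴ = 0.384615 · 144.)

Var(X) = m_2 − m_1² = 199.384615 − 144 = 55.384615.


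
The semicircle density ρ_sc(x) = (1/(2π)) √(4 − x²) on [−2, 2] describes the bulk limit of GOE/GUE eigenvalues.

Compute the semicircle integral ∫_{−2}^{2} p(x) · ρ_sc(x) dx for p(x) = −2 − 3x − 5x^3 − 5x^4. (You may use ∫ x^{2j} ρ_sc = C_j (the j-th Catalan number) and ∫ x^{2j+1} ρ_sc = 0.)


Write p(x) = Σ a_i x^i, split into monomials and integrate each against ρ_sc separately.
Using ∫ x^{2j} ρ_sc = C_j = (1/(j+1)) C(2j, j) (Catalan numbers) and ∫ x^{2j+1} ρ_sc = 0 (odd monomials vanish by symmetry):
  i = 0 (even): a_0 · C_{0} = -2 · 1 = -2
  i = 1 (odd): ∫ x^1 ρ_sc = 0 (vanishes)
  i = 3 (odd): ∫ x^3 ρ_sc = 0 (vanishes)
  i = 4 (even): a_4 · C_{2} = -5 · 2 = -10

Summing the contributions: ∫_{−2}^{2} p(x) ρ_sc(x) dx = (-2) + (-10) = -12.


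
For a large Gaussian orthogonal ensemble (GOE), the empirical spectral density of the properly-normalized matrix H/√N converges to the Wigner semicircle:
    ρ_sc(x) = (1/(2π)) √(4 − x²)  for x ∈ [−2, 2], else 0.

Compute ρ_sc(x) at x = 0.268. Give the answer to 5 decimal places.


ρ_sc(x) = (1/(2π)) √(4 − x²). With x = 0.268:
  4 − x² = 4 − (0.268)² = 4 − 0.071824 = 3.928176.
  √(4 − x²) = 1.981963.
  1/(2π) = 0.159155.
  ρ_sc(0.268) = 0.159155 · 1.981963 = 0.315439.

Rounded to 5 decimal places: ρ_sc(0.268) ≈ 0.31544.


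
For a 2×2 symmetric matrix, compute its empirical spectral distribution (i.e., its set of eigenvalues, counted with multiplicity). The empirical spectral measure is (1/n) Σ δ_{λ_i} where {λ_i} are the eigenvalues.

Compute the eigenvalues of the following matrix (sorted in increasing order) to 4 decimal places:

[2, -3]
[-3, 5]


Since M is real symmetric, both eigenvalues are real; they are the roots of det(λI − M) = λ² − (tr M) λ + det M.
tr M = 2 + 5 = 7.
det M = 2·5 − (-3)² = 10 − 9 = 1.
Characteristic polynomial: λ² − 7λ + 1 = 0.
Discriminant Δ = (tr M)² − 4·det M = 49 − 4 = 45; √Δ = 6.708204.
λ = (tr M ± √Δ)/2 = (7 ± 6.708204)/2, giving (tr M − √Δ)/2 = 0.1459 and (tr M + √Δ)/2 = 6.8541.

Eigenvalues sorted in increasing order: [0.1459, 6.8541].


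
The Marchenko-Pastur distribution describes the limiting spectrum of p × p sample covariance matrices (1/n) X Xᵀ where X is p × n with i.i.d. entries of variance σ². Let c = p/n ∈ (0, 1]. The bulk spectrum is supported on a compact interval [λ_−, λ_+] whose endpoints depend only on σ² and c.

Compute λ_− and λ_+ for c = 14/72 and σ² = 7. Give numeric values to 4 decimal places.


c = 14/72 = 0.194444; √c = 0.440959.
λ_− = σ² (1 − √c)² = 7 · (1 − 0.440959)² = 7 · (0.559041)² = 2.187691.
λ_+ = σ² (1 + √c)² = 7 · (1 + 0.440959)² = 7 · (1.440959)² = 14.534531.

Rounded to 4 decimal places: λ_− ≈ 2.1877, λ_+ ≈ 14.5345.


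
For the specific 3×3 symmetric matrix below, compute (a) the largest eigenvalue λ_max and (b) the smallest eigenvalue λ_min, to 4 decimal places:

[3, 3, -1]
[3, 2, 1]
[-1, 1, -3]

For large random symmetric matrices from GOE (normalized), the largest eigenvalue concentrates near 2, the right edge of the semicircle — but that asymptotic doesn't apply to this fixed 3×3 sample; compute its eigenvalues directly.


Since M is real symmetric, all three eigenvalues are real; they are the roots of det(λI − M) = λ³ − (tr M) λ² + s λ − det M, where s is the sum of the principal 2×2 minors.
tr M = 3 + 2 + (-3) = 2.
s = (3·2 − 3²) + (3·(-3) − (-1)²) + (2·(-3) − 1²) = -3 + (-10) + (-7) = -20.
det M (expand along row 1) = 3·(-7) − 3·(-8) + (-1)·5 = -2.
Characteristic polynomial: λ³ − 2λ² − 20λ + 2 = 0.
Substitute λ = y + (tr M)/3 = y + 0.666667 to remove the quadratic term: y³ + p·y + q = 0 with p = s − (tr M)²/3 = -21.333333 and q = −2(tr M)³/27 + (tr M)·s/3 − det M = -11.925926.
Three real roots ⇒ use the trigonometric (Viète) form: r = 2√(−p/3) = 5.333333, φ = arccos(3q/(p·r)) = arccos(0.314453) = 1.250916 rad.
y_k = r·cos(φ/3 − 2πk/3) for k = 0, 1, 2 gives y = 4.876371, -0.567599, -4.308771.
λ_k = y_k + 0.666667 gives λ = 5.5430, 0.0991, -3.6421 (check: the sum is 2.0000 = tr M).

Hence λ_max = 5.5430 and λ_min = -3.6421.


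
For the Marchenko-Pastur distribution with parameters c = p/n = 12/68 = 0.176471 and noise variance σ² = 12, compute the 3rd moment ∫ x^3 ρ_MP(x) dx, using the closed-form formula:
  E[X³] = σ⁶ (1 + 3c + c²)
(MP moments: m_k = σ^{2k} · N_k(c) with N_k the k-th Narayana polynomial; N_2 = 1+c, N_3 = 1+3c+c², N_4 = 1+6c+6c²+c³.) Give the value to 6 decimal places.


E[X³] = σ⁶ (1 + 3c + c²) (third MP moment). With σ² = 12 (so σ⁶ = 1728) and c = 12/68 = 0.176471: E[X³] = 1728 · (1 + 3·0.176471 + (0.176471)²) = 1728 · 1.560554.

So E[X^3] = 2696.636678.


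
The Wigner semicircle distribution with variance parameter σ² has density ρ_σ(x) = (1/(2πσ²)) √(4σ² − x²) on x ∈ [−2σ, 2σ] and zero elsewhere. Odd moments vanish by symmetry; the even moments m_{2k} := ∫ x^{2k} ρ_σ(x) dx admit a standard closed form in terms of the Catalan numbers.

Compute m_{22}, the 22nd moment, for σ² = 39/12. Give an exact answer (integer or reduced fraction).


By the scaled semicircle moment identity, m_{2k} = σ^{2k} · C_k with k = 11.
C_11 = (1/(k+1)) · C(2k, k) = (1/12) · C(22, 11) = (1/12) · 705432 = 58786.
σ^{2k} = (σ²)^k = (39/12)^11 = 1792160394037/4194304.

Therefore m_{22} = σ^{22} · C_11 = (1792160394037/4194304) · 58786 = 52676970461929541/2097152.


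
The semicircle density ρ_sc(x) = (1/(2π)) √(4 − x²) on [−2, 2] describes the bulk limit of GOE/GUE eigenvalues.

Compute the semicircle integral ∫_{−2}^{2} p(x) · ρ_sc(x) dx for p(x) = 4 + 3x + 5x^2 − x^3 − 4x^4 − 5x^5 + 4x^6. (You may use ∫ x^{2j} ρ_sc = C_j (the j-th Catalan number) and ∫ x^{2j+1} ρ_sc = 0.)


Write p(x) = Σ a_i x^i, split into monomials and integrate each against ρ_sc separately.
Using ∫ x^{2j} ρ_sc = C_j = (1/(j+1)) C(2j, j) (Catalan numbers) and ∫ x^{2j+1} ρ_sc = 0 (odd monomials vanish by symmetry):
  i = 0 (even): a_0 · C_{0} = 4 · 1 = 4
  i = 1 (odd): ∫ x^1 ρ_sc = 0 (vanishes)
  i = 2 (even): a_2 · C_{1} = 5 · 1 = 5
  i = 3 (odd): ∫ x^3 ρ_sc = 0 (vanishes)
  i = 4 (even): a_4 · C_{2} = -4 · 2 = -8
  i = 5 (odd): ∫ x^5 ρ_sc = 0 (vanishes)
  i = 6 (even): a_6 · C_{3} = 4 · 5 = 20

Summing the contributions: ∫_{−2}^{2} p(x) ρ_sc(x) dx = 4 + 5 + (-8) + 20 = 21.


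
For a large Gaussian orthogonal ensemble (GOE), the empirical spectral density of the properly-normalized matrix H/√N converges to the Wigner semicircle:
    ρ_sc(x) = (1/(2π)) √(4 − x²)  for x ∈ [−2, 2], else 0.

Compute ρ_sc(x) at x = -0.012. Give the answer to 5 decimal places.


ρ_sc(x) = (1/(2π)) √(4 − x²). With x = -0.012:
  4 − x² = 4 − (-0.012)² = 4 − 0.000144 = 3.999856.
  √(4 − x²) = 1.999964.
  1/(2π) = 0.159155.
  ρ_sc(-0.012) = 0.159155 · 1.999964 = 0.318304.

Rounded to 5 decimal places: ρ_sc(-0.012) ≈ 0.31830.


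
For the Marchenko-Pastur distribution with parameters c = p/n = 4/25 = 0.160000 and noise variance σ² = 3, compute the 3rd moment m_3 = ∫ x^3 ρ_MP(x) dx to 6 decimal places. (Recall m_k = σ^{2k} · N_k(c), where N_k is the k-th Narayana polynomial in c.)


E[X³] = σ⁶ (1 + 3c + c²) (third MP moment). With σ² = 3 (so σ⁶ = 27) and c = 4/25 = 0.160000: E[X³] = 27 · (1 + 3·0.160000 + (0.160000)²) = 27 · 1.505600.

So E[X^3] = 40.651200.


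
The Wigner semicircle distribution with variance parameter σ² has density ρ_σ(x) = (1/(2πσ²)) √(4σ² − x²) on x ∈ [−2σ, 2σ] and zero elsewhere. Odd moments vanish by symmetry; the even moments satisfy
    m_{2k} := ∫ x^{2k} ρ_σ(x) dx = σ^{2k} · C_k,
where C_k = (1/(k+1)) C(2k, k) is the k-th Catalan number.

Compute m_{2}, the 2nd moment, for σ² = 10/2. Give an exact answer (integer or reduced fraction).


By the scaled semicircle moment identity, m_{2k} = σ^{2k} · C_k with k = 1.
C_1 = (1/(k+1)) · C(2k, k) = (1/2) · C(2, 1) = (1/2) · 2 = 1.
σ^{2k} = (σ²)^k = (10/2)^1 = 5.

Therefore m_{2} = σ^{2} · C_1 = 5 · 1 = 5.


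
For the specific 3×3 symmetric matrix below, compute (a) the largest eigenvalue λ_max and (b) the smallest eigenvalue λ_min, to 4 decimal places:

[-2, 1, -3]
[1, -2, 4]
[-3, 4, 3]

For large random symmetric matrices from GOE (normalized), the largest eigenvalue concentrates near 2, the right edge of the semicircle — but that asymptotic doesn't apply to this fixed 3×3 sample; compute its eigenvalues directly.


Since M is real symmetric, all three eigenvalues are real; they are the roots of det(λI − M) = λ³ − (tr M) λ² + s λ − det M, where s is the sum of the principal 2×2 minors.
tr M = -2 + (-2) + 3 = -1.
s = ((-2)·(-2) − 1²) + ((-2)·3 − (-3)²) + ((-2)·3 − 4²) = 3 + (-15) + (-22) = -34.
det M (expand along row 1) = (-2)·(-22) − 1·15 + (-3)·(-2) = 35.
Characteristic polynomial: λ³ + λ² − 34λ − 35 = 0.
Substitute λ = y + (tr M)/3 = y − 0.333333 to remove the quadratic term: y³ + p·y + q = 0 with p = s − (tr M)²/3 = -34.333333 and q = −2(tr M)³/27 + (tr M)·s/3 − det M = -23.592593.
Three real roots ⇒ use the trigonometric (Viète) form: r = 2√(−p/3) = 6.765928, φ = arccos(3q/(p·r)) = arccos(0.304687) = 1.261187 rad.
y_k = r·cos(φ/3 − 2πk/3) for k = 0, 1, 2 gives y = 6.176802, -0.697026, -5.479775.
λ_k = y_k − 0.333333 gives λ = 5.8435, -1.0304, -5.8131 (check: the sum is -1.0000 = tr M).

Hence λ_max = 5.8435 and λ_min = -5.8131.


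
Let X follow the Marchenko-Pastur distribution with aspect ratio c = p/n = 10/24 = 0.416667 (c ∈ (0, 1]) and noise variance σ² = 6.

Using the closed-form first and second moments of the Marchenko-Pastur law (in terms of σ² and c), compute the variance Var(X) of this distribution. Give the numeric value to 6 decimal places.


Recall the MP moments m_1 = E[X] = σ² and m_2 = E[X²] = σ⁴ (1 + c).
m_1 = E[X] = σ² = 6, so m_1² = 36.
m_2 = E[X²] = σ⁴ (1 + c) = 36 · (1 + 0.416667) = 36 · 1.416667 = 51.000000.
(Note m_2 − m_1² simplifies to c · σ⁴ = 0.416667 · 36.)

Var(X) = m_2 − m_1² = 51.000000 − 36 = 15.000000.


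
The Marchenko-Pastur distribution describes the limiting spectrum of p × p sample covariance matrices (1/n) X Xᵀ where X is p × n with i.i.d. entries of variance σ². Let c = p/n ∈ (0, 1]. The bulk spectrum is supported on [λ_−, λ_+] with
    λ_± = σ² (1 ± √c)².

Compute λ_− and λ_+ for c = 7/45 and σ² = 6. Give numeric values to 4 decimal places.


c = 7/45 = 0.155556; √c = 0.394405.
λ_− = σ² (1 − √c)² = 6 · (1 − 0.394405)² = 6 · (0.605595)² = 2.200470.
λ_+ = σ² (1 + √c)² = 6 · (1 + 0.394405)² = 6 · (1.394405)² = 11.666197.

Rounded to 4 decimal places: λ_− ≈ 2.2005, λ_+ ≈ 11.6662.


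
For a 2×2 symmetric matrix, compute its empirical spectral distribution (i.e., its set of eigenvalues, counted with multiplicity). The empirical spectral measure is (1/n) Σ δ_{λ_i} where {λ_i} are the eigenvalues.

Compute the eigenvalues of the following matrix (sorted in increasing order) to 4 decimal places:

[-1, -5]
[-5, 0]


Since M is real symmetric, both eigenvalues are real; they are the roots of det(λI − M) = λ² − (tr M) λ + det M.
tr M = -1 + 0 = -1.
det M = (-1)·0 − (-5)² = 0 − 25 = -25.
Characteristic polynomial: λ² + λ − 25 = 0.
Discriminant Δ = (tr M)² − 4·det M = 1 − (-100) = 101; √Δ = 10.049876.
λ = (tr M ± √Δ)/2 = (-1 ± 10.049876)/2, giving (tr M − √Δ)/2 = -5.5249 and (tr M + √Δ)/2 = 4.5249.

Eigenvalues sorted in increasing order: [-5.5249, 4.5249].


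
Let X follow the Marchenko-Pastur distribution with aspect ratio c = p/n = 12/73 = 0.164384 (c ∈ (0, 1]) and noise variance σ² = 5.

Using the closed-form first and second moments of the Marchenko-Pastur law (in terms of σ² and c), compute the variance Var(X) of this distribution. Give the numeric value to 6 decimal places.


Recall the MP moments m_1 = E[X] = σ² and m_2 = E[X²] = σ⁴ (1 + c).
m_1 = E[X] = σ² = 5, so m_1² = 25.
m_2 = E[X²] = σ⁴ (1 + c) = 25 · (1 + 0.164384) = 25 · 1.164384 = 29.109589.
(Note m_2 − m_1² simplifies to c · σ⁴ = 0.164384 · 25.)

Var(X) = m_2 − m_1² = 29.109589 − 25 = 4.109589.


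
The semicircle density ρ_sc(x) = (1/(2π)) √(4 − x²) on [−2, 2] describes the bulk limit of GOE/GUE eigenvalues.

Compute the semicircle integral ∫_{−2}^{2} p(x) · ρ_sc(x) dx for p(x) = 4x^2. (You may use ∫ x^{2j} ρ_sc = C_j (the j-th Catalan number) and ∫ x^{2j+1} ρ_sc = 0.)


Write p(x) = Σ a_i x^i, split into monomials and integrate each against ρ_sc separately.
Using ∫ x^{2j} ρ_sc = C_j = (1/(j+1)) C(2j, j) (Catalan numbers) and ∫ x^{2j+1} ρ_sc = 0 (odd monomials vanish by symmetry):
  i = 2 (even): a_2 · C_{1} = 4 · 1 = 4

Summing the contributions: ∫_{−2}^{2} p(x) ρ_sc(x) dx = 4.


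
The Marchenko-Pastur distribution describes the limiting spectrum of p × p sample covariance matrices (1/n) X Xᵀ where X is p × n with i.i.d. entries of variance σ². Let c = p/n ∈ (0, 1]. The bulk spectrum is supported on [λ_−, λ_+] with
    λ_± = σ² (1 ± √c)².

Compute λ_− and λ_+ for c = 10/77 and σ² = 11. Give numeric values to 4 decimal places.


c = 10/77 = 0.129870; √c = 0.360375.
λ_− = σ² (1 − √c)² = 11 · (1 − 0.360375)² = 11 · (0.639625)² = 4.500322.
λ_+ = σ² (1 + √c)² = 11 · (1 + 0.360375)² = 11 · (1.360375)² = 20.356821.

Rounded to 4 decimal places: λ_− ≈ 4.5003, λ_+ ≈ 20.3568.


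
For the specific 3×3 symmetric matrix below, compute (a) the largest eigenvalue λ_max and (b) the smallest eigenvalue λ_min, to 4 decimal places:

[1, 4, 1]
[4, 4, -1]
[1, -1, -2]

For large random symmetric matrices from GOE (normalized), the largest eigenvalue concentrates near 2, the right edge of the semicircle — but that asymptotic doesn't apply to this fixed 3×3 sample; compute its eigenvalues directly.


Since M is real symmetric, all three eigenvalues are real; they are the roots of det(λI − M) = λ³ − (tr M) λ² + s λ − det M, where s is the sum of the principal 2×2 minors.
tr M = 1 + 4 + (-2) = 3.
s = (1·4 − 4²) + (1·(-2) − 1²) + (4·(-2) − (-1)²) = -12 + (-3) + (-9) = -24.
det M (expand along row 1) = 1·(-9) − 4·(-7) + 1·(-8) = 11.
Characteristic polynomial: λ³ − 3λ² − 24λ − 11 = 0.
Substitute λ = y + (tr M)/3 = y + 1.000000 to remove the quadratic term: y³ + p·y + q = 0 with p = s − (tr M)²/3 = -27.000000 and q = −2(tr M)³/27 + (tr M)·s/3 − det M = -37.000000.
Three real roots ⇒ use the trigonometric (Viète) form: r = 2√(−p/3) = 6.000000, φ = arccos(3q/(p·r)) = arccos(0.685185) = 0.815938 rad.
y_k = r·cos(φ/3 − 2πk/3) for k = 0, 1, 2 gives y = 5.779446, -1.493836, -4.285611.
λ_k = y_k + 1.000000 gives λ = 6.7794, -0.4938, -3.2856 (check: the sum is 3.0000 = tr M).

Hence λ_max = 6.7794 and λ_min = -3.2856.


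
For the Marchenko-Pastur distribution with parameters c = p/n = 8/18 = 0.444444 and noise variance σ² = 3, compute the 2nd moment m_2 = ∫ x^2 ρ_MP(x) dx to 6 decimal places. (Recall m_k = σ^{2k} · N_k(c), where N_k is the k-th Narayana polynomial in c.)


E[X²] = σ⁴ (1 + c) (second MP moment). With σ² = 3 (so σ⁴ = 9) and c = 8/18 = 0.444444: E[X²] = 9 · (1 + 0.444444) = 9 · 1.444444.

So E[X^2] = 13.000000.


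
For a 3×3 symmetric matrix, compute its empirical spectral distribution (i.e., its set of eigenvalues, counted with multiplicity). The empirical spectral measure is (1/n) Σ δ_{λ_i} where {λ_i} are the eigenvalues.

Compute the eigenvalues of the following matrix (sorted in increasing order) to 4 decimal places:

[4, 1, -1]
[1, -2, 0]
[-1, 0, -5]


Since M is real symmetric, all three eigenvalues are real; they are the roots of det(λI − M) = λ³ − (tr M) λ² + s λ − det M, where s is the sum of the principal 2×2 minors.
tr M = 4 + (-2) + (-5) = -3.
s = (4·(-2) − 1²) + (4·(-5) − (-1)²) + ((-2)·(-5) − 0²) = -9 + (-21) + 10 = -20.
det M (expand along row 1) = 4·10 − 1·(-5) + (-1)·(-2) = 47.
Characteristic polynomial: λ³ + 3λ² − 20λ − 47 = 0.
Substitute λ = y + (tr M)/3 = y − 1.000000 to remove the quadratic term: y³ + p·y + q = 0 with p = s − (tr M)²/3 = -23.000000 and q = −2(tr M)³/27 + (tr M)·s/3 − det M = -25.000000.
Three real roots ⇒ use the trigonometric (Viète) form: r = 2√(−p/3) = 5.537749, φ = arccos(3q/(p·r)) = arccos(0.588844) = 0.941169 rad.
y_k = r·cos(φ/3 − 2πk/3) for k = 0, 1, 2 gives y = 5.267459, -1.153726, -4.113732.
λ_k = y_k − 1.000000 gives λ = 4.2675, -2.1537, -5.1137 (check: the sum is -3.0000 = tr M).

Eigenvalues sorted in increasing order: [-5.1137, -2.1537, 4.2675].


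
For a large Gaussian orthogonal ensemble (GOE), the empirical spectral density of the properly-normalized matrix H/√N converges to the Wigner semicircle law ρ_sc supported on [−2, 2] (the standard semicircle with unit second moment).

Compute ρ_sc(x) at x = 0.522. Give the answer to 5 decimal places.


ρ_sc(x) = (1/(2π)) √(4 − x²). With x = 0.522:
  4 − x² = 4 − (0.522)² = 4 − 0.272484 = 3.727516.
  √(4 − x²) = 1.930678.
  1/(2π) = 0.159155.
  ρ_sc(0.522) = 0.159155 · 1.930678 = 0.307277.

Rounded to 5 decimal places: ρ_sc(0.522) ≈ 0.30728.


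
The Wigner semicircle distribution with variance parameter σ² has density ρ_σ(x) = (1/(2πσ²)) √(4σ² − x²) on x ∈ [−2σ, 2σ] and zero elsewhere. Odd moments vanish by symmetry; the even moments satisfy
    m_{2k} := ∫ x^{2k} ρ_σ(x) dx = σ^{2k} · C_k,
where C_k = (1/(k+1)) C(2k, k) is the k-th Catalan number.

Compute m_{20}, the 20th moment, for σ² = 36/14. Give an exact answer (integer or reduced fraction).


By the scaled semicircle moment identity, m_{2k} = σ^{2k} · C_k with k = 10.
C_10 = (1/(k+1)) · C(2k, k) = (1/11) · C(20, 10) = (1/11) · 184756 = 16796.
σ^{2k} = (σ²)^k = (36/14)^10 = 3570467226624/282475249.

Therefore m_{20} = σ^{20} · C_10 = (3570467226624/282475249) · 16796 = 59969567538376704/282475249.


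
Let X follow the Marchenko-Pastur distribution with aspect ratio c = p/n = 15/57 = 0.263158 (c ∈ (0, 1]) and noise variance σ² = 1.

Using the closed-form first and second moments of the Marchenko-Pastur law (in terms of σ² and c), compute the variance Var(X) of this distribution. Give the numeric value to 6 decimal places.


Recall the MP moments m_1 = E[X] = σ² and m_2 = E[X²] = σ⁴ (1 + c).
m_1 = E[X] = σ² = 1, so m_1² = 1.
m_2 = E[X²] = σ⁴ (1 + c) = 1 · (1 + 0.263158) = 1 · 1.263158 = 1.263158.
(Note m_2 − m_1² simplifies to c · σ⁴ = 0.263158 · 1.)

Var(X) = m_2 − m_1² = 1.263158 − 1 = 0.263158.


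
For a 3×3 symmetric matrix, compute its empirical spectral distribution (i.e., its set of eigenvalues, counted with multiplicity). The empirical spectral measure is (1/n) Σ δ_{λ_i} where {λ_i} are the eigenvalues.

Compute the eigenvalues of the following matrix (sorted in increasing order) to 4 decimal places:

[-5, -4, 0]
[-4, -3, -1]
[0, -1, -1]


Since M is real symmetric, all three eigenvalues are real; they are the roots of det(λI − M) = λ³ − (tr M) λ² + s λ − det M, where s is the sum of the principal 2×2 minors.
tr M = -5 + (-3) + (-1) = -9.
s = ((-5)·(-3) − (-4)²) + ((-5)·(-1) − 0²) + ((-3)·(-1) − (-1)²) = -1 + 5 + 2 = 6.
det M (expand along row 1) = (-5)·2 − (-4)·4 + 0·4 = 6.
Characteristic polynomial: λ³ + 9λ² + 6λ − 6 = 0.
Substitute λ = y + (tr M)/3 = y − 3.000000 to remove the quadratic term: y³ + p·y + q = 0 with p = s − (tr M)²/3 = -21.000000 and q = −2(tr M)³/27 + (tr M)·s/3 − det M = 30.000000.
Three real roots ⇒ use the trigonometric (Viète) form: r = 2√(−p/3) = 5.291503, φ = arccos(3q/(p·r)) = arccos(-0.809924) = 2.514819 rad.
y_k = r·cos(φ/3 − 2πk/3) for k = 0, 1, 2 gives y = 3.538681, 1.637755, -5.176436.
λ_k = y_k − 3.000000 gives λ = 0.5387, -1.3622, -8.1764 (check: the sum is -9.0000 = tr M).

Eigenvalues sorted in increasing order: [-8.1764, -1.3622, 0.5387].


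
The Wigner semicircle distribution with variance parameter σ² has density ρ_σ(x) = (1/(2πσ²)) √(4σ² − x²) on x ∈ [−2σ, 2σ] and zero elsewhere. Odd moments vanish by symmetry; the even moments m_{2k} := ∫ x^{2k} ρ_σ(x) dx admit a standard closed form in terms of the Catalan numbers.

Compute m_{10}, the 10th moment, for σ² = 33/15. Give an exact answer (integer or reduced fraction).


By the scaled semicircle moment identity, m_{2k} = σ^{2k} · C_k with k = 5.
C_5 = (1/(k+1)) · C(2k, k) = (1/6) · C(10, 5) = (1/6) · 252 = 42.
σ^{2k} = (σ²)^k = (33/15)^5 = 161051/3125.

Therefore m_{10} = σ^{10} · C_5 = (161051/3125) · 42 = 6764142/3125.


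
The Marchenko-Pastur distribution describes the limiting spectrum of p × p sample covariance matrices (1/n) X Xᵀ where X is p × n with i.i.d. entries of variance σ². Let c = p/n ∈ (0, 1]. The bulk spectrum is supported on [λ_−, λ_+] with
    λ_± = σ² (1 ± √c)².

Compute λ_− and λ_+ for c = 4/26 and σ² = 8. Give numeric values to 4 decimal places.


c = 4/26 = 0.153846; √c = 0.392232.
λ_− = σ² (1 − √c)² = 8 · (1 − 0.392232)² = 8 · (0.607768)² = 2.955053.
λ_+ = σ² (1 + √c)² = 8 · (1 + 0.392232)² = 8 · (1.392232)² = 15.506486.

Rounded to 4 decimal places: λ_− ≈ 2.9551, λ_+ ≈ 15.5065.


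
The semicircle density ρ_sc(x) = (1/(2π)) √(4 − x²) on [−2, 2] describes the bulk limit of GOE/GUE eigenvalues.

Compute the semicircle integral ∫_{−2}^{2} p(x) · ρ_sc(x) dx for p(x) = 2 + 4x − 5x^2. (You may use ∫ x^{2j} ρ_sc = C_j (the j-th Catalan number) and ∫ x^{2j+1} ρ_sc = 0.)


Write p(x) = Σ a_i x^i, split into monomials and integrate each against ρ_sc separately.
Using ∫ x^{2j} ρ_sc = C_j = (1/(j+1)) C(2j, j) (Catalan numbers) and ∫ x^{2j+1} ρ_sc = 0 (odd monomials vanish by symmetry):
  i = 0 (even): a_0 · C_{0} = 2 · 1 = 2
  i = 1 (odd): ∫ x^1 ρ_sc = 0 (vanishes)
  i = 2 (even): a_2 · C_{1} = -5 · 1 = -5

Summing the contributions: ∫_{−2}^{2} p(x) ρ_sc(x) dx = 2 + (-5) = -3.


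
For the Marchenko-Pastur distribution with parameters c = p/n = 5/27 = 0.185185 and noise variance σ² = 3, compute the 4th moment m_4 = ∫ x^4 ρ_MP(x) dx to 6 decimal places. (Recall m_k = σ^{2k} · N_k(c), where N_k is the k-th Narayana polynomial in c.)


E[X⁴] = σ⁸ (1 + 6c + 6c² + c³) (fourth MP moment). With σ² = 3 (so σ⁸ = 81) and c = 5/27 = 0.185185: E[X⁴] = 81 · (1 + 6·0.185185 + 6·(0.185185)² + (0.185185)³) = 81 · 2.323223.

So E[X^4] = 188.181070.


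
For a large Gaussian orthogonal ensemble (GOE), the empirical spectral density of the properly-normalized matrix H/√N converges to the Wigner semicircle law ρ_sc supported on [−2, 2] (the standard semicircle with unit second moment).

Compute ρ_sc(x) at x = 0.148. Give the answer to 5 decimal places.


ρ_sc(x) = (1/(2π)) √(4 − x²). With x = 0.148:
  4 − x² = 4 − (0.148)² = 4 − 0.021904 = 3.978096.
  √(4 − x²) = 1.994516.
  1/(2π) = 0.159155.
  ρ_sc(0.148) = 0.159155 · 1.994516 = 0.317437.

Rounded to 5 decimal places: ρ_sc(0.148) ≈ 0.31744.


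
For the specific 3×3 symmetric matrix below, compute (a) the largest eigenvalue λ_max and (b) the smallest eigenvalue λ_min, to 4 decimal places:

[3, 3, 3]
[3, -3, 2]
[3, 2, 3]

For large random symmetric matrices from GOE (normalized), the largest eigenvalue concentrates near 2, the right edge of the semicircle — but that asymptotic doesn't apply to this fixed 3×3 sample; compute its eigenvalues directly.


Since M is real symmetric, all three eigenvalues are real; they are the roots of det(λI − M) = λ³ − (tr M) λ² + s λ − det M, where s is the sum of the principal 2×2 minors.
tr M = 3 + (-3) + 3 = 3.
s = (3·(-3) − 3²) + (3·3 − 3²) + ((-3)·3 − 2²) = -18 + 0 + (-13) = -31.
det M (expand along row 1) = 3·(-13) − 3·3 + 3·15 = -3.
Characteristic polynomial: λ³ − 3λ² − 31λ + 3 = 0.
Substitute λ = y + (tr M)/3 = y + 1.000000 to remove the quadratic term: y³ + p·y + q = 0 with p = s − (tr M)²/3 = -34.000000 and q = −2(tr M)³/27 + (tr M)·s/3 − det M = -30.000000.
Three real roots ⇒ use the trigonometric (Viète) form: r = 2√(−p/3) = 6.733003, φ = arccos(3q/(p·r)) = arccos(0.393147) = 1.166745 rad.
y_k = r·cos(φ/3 − 2πk/3) for k = 0, 1, 2 gives y = 6.230190, -0.904088, -5.326102.
λ_k = y_k + 1.000000 gives λ = 7.2302, 0.0959, -4.3261 (check: the sum is 3.0000 = tr M).

Hence λ_max = 7.2302 and λ_min = -4.3261.


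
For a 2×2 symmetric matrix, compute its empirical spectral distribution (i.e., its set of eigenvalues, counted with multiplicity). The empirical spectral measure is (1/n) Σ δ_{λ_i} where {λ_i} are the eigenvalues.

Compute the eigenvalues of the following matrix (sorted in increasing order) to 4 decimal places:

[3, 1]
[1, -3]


Since M is real symmetric, both eigenvalues are real; they are the roots of det(λI − M) = λ² − (tr M) λ + det M.
tr M = 3 + (-3) = 0.
det M = 3·(-3) − 1² = -9 − 1 = -10.
Characteristic polynomial: λ² − 10 = 0.
Discriminant Δ = (tr M)² − 4·det M = 0 − (-40) = 40; √Δ = 6.324555.
λ = (tr M ± √Δ)/2 = (0 ± 6.324555)/2, giving (tr M − √Δ)/2 = -3.1623 and (tr M + √Δ)/2 = 3.1623.

Eigenvalues sorted in increasing order: [-3.1623, 3.1623].


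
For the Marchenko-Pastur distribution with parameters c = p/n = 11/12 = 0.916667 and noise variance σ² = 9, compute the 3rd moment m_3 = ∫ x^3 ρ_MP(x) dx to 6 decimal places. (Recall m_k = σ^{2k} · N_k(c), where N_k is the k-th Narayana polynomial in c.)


E[X³] = σ⁶ (1 + 3c + c²) (third MP moment). With σ² = 9 (so σ⁶ = 729) and c = 11/12 = 0.916667: E[X³] = 729 · (1 + 3·0.916667 + (0.916667)²) = 729 · 4.590278.

So E[X^3] = 3346.312500.


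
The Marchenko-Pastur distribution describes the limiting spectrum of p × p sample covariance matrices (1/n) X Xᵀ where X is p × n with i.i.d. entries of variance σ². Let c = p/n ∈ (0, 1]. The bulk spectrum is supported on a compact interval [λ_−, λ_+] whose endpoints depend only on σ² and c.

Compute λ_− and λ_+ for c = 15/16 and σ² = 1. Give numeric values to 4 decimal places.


c = 15/16 = 0.937500; √c = 0.968246.
λ_− = σ² (1 − √c)² = 1 · (1 − 0.968246)² = 1 · (0.031754)² = 0.001008.
λ_+ = σ² (1 + √c)² = 1 · (1 + 0.968246)² = 1 · (1.968246)² = 3.873992.

Rounded to 4 decimal places: λ_− ≈ 0.0010, λ_+ ≈ 3.8740.


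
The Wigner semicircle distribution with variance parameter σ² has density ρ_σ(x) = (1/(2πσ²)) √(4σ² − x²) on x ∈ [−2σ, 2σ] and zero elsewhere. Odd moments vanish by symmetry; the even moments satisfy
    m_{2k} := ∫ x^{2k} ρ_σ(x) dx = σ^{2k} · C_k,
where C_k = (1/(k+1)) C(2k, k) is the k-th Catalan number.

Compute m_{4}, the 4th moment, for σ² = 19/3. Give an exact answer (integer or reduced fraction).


By the scaled semicircle moment identity, m_{2k} = σ^{2k} · C_k with k = 2.
C_2 = (1/(k+1)) · C(2k, k) = (1/3) · C(4, 2) = (1/3) · 6 = 2.
σ^{2k} = (σ²)^k = (19/3)^2 = 361/9.

Therefore m_{4} = σ^{4} · C_2 = (361/9) · 2 = 722/9.


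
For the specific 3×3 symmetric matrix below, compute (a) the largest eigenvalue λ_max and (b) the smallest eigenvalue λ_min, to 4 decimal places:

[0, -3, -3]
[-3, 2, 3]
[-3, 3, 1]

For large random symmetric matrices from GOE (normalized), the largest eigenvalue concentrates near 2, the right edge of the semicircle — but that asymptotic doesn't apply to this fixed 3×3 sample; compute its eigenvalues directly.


Since M is real symmetric, all three eigenvalues are real; they are the roots of det(λI − M) = λ³ − (tr M) λ² + s λ − det M, where s is the sum of the principal 2×2 minors.
tr M = 0 + 2 + 1 = 3.
s = (0·2 − (-3)²) + (0·1 − (-3)²) + (2·1 − 3²) = -9 + (-9) + (-7) = -25.
det M (expand along row 1) = 0·(-7) − (-3)·6 + (-3)·(-3) = 27.
Characteristic polynomial: λ³ − 3λ² − 25λ − 27 = 0.
Substitute λ = y + (tr M)/3 = y + 1.000000 to remove the quadratic term: y³ + p·y + q = 0 with p = s − (tr M)²/3 = -28.000000 and q = −2(tr M)³/27 + (tr M)·s/3 − det M = -54.000000.
Three real roots ⇒ use the trigonometric (Viète) form: r = 2√(−p/3) = 6.110101, φ = arccos(3q/(p·r)) = arccos(0.946910) = 0.327313 rad.
y_k = r·cos(φ/3 − 2πk/3) for k = 0, 1, 2 gives y = 6.073771, -2.460705, -3.613066.
λ_k = y_k + 1.000000 gives λ = 7.0738, -1.4607, -2.6131 (check: the sum is 3.0000 = tr M).

Hence λ_max = 7.0738 and λ_min = -2.6131.


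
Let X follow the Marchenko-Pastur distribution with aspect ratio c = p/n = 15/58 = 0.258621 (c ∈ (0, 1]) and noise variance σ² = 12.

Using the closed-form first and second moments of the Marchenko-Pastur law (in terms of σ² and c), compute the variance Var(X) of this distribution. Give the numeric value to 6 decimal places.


Recall the MP moments m_1 = E[X] = σ² and m_2 = E[X²] = σ⁴ (1 + c).
m_1 = E[X] = σ² = 12, so m_1² = 144.
m_2 = E[X²] = σ⁴ (1 + c) = 144 · (1 + 0.258621) = 144 · 1.258621 = 181.241379.
(Note m_2 − m_1² simplifies to c · σ⁴ = 0.258621 · 144.)

Var(X) = m_2 − m_1² = 181.241379 − 144 = 37.241379.


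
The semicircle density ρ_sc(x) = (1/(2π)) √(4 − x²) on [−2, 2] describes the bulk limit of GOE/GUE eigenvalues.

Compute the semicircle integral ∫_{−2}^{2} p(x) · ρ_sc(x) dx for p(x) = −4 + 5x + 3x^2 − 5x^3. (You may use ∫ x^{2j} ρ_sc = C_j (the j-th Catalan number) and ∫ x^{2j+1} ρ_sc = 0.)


Write p(x) = Σ a_i x^i, split into monomials and integrate each against ρ_sc separately.
Using ∫ x^{2j} ρ_sc = C_j = (1/(j+1)) C(2j, j) (Catalan numbers) and ∫ x^{2j+1} ρ_sc = 0 (odd monomials vanish by symmetry):
  i = 0 (even): a_0 · C_{0} = -4 · 1 = -4
  i = 1 (odd): ∫ x^1 ρ_sc = 0 (vanishes)
  i = 2 (even): a_2 · C_{1} = 3 · 1 = 3
  i = 3 (odd): ∫ x^3 ρ_sc = 0 (vanishes)

Summing the contributions: ∫_{−2}^{2} p(x) ρ_sc(x) dx = (-4) + 3 = -1.


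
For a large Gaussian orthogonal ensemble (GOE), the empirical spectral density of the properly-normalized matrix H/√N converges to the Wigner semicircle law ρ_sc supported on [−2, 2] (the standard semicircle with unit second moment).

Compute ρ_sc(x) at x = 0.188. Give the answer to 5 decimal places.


ρ_sc(x) = (1/(2π)) √(4 − x²). With x = 0.188:
  4 − x² = 4 − (0.188)² = 4 − 0.035344 = 3.964656.
  √(4 − x²) = 1.991144.
  1/(2π) = 0.159155.
  ρ_sc(0.188) = 0.159155 · 1.991144 = 0.316900.

Rounded to 5 decimal places: ρ_sc(0.188) ≈ 0.31690.


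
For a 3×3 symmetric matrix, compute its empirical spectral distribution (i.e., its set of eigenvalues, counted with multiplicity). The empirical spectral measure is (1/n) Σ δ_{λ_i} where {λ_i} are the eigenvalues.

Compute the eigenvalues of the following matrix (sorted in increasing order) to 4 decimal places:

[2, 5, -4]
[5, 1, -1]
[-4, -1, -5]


Since M is real symmetric, all three eigenvalues are real; they are the roots of det(λI − M) = λ³ − (tr M) λ² + s λ − det M, where s is the sum of the principal 2×2 minors.
tr M = 2 + 1 + (-5) = -2.
s = (2·1 − 5²) + (2·(-5) − (-4)²) + (1·(-5) − (-1)²) = -23 + (-26) + (-6) = -55.
det M (expand along row 1) = 2·(-6) − 5·(-29) + (-4)·(-1) = 137.
Characteristic polynomial: λ³ + 2λ² − 55λ − 137 = 0.
Substitute λ = y + (tr M)/3 = y − 0.666667 to remove the quadratic term: y³ + p·y + q = 0 with p = s − (tr M)²/3 = -56.333333 and q = −2(tr M)³/27 + (tr M)·s/3 − det M = -99.740741.
Three real roots ⇒ use the trigonometric (Viète) form: r = 2√(−p/3) = 8.666667, φ = arccos(3q/(p·r)) = arccos(0.612881) = 0.911095 rad.
y_k = r·cos(φ/3 − 2πk/3) for k = 0, 1, 2 gives y = 8.270055, -1.890483, -6.379572.
λ_k = y_k − 0.666667 gives λ = 7.6034, -2.5571, -7.0462 (check: the sum is -2.0000 = tr M).

Eigenvalues sorted in increasing order: [-7.0462, -2.5571, 7.6034].


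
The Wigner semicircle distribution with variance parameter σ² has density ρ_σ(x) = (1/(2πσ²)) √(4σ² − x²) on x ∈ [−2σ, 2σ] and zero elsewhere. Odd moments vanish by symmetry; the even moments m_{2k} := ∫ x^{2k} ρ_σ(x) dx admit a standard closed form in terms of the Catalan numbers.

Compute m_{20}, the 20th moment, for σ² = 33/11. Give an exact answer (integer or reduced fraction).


By the scaled semicircle moment identity, m_{2k} = σ^{2k} · C_k with k = 10.
C_10 = (1/(k+1)) · C(2k, k) = (1/11) · C(20, 10) = (1/11) · 184756 = 16796.
σ^{2k} = (σ²)^k = (33/11)^10 = 59049.

Therefore m_{20} = σ^{20} · C_10 = 59049 · 16796 = 991787004.


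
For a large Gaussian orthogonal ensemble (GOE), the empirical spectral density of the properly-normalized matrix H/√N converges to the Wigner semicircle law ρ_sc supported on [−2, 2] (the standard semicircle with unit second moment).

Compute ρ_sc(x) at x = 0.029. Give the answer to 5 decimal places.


ρ_sc(x) = (1/(2π)) √(4 − x²). With x = 0.029:
  4 − x² = 4 − (0.029)² = 4 − 0.000841 = 3.999159.
  √(4 − x²) = 1.999790.
  1/(2π) = 0.159155.
  ρ_sc(0.029) = 0.159155 · 1.999790 = 0.318276.

Rounded to 5 decimal places: ρ_sc(0.029) ≈ 0.31828.


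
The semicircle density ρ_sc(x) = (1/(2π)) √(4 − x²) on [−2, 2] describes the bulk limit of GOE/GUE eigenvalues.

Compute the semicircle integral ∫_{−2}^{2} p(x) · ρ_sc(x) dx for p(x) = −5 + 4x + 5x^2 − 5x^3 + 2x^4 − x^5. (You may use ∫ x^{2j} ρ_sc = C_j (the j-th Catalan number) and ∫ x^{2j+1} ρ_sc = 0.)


Write p(x) = Σ a_i x^i, split into monomials and integrate each against ρ_sc separately.
Using ∫ x^{2j} ρ_sc = C_j = (1/(j+1)) C(2j, j) (Catalan numbers) and ∫ x^{2j+1} ρ_sc = 0 (odd monomials vanish by symmetry):
  i = 0 (even): a_0 · C_{0} = -5 · 1 = -5
  i = 1 (odd): ∫ x^1 ρ_sc = 0 (vanishes)
  i = 2 (even): a_2 · C_{1} = 5 · 1 = 5
  i = 3 (odd): ∫ x^3 ρ_sc = 0 (vanishes)
  i = 4 (even): a_4 · C_{2} = 2 · 2 = 4
  i = 5 (odd): ∫ x^5 ρ_sc = 0 (vanishes)

Summing the contributions: ∫_{−2}^{2} p(x) ρ_sc(x) dx = (-5) + 5 + 4 = 4.


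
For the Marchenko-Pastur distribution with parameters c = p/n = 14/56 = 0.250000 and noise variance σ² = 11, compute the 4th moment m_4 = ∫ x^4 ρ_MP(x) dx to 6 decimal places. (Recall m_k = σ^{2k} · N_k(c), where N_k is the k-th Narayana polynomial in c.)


E[X⁴] = σ⁸ (1 + 6c + 6c² + c³) (fourth MP moment). With σ² = 11 (so σ⁸ = 14641) and c = 14/56 = 0.250000: E[X⁴] = 14641 · (1 + 6·0.250000 + 6·(0.250000)² + (0.250000)³) = 14641 · 2.890625.

So E[X^4] = 42321.640625.


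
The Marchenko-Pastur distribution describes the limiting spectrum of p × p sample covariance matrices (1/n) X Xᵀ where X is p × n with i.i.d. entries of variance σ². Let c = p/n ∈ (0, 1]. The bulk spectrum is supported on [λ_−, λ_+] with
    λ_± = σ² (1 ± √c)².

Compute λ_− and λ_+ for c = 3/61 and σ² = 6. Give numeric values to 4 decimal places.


c = 3/61 = 0.049180; √c = 0.221766.
λ_− = σ² (1 − √c)² = 6 · (1 − 0.221766)² = 6 · (0.778234)² = 3.633885.
λ_+ = σ² (1 + √c)² = 6 · (1 + 0.221766)² = 6 · (1.221766)² = 8.956279.

Rounded to 4 decimal places: λ_− ≈ 3.6339, λ_+ ≈ 8.9563.
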